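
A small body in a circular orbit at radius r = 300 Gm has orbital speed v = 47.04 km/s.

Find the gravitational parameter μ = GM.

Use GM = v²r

Convert to SI: r = 300 Gm = 3e+11 m; v = 47.04 km/s = 47040 m/s.
For a circular orbit v² = GM/r, so GM = v² · r.
GM = (47040)² · 3e+11 m³/s² ≈ 6.638e+20 m³/s² = 6.638 × 10^20 m³/s².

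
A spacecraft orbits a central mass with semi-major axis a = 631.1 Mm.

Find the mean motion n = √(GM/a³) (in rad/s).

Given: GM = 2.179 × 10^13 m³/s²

Convert to SI: a = 631.1 Mm = 6.311e+08 m.
n = √(GM / a³).
n = √(2.179e+13 / (6.311e+08)³) rad/s ≈ 2.944e-07 rad/s.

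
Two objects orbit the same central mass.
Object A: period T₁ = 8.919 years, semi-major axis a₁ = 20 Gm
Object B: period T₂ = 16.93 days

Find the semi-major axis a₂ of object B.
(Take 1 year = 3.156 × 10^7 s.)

Convert to SI: T₁ = 8.919 years = 2.81484e+08 s; a₁ = 20 Gm = 2e+10 m; T₂ = 16.93 days = 1.46275e+06 s.
Kepler's third law: (T₁/T₂)² = (a₁/a₂)³ ⇒ a₂ = a₁ · (T₂/T₁)^(2/3).
T₂/T₁ = 1.46275e+06 / 2.81484e+08 = 0.00519658.
a₂ = 2e+10 · (0.00519658)^(2/3) m ≈ 6e+08 m = 600 Mm.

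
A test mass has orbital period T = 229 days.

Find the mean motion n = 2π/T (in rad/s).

Convert to SI: T = 229 days = 1.97856e+07 s.
n = 2π / T.
n = 2π / 1.97856e+07 s ≈ 3.176e-07 rad/s.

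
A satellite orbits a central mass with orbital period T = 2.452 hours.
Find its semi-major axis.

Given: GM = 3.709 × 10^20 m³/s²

Convert to SI: T = 2.452 hours = 8827.2 s.
Invert Kepler's third law: a = (GM · T² / (4π²))^(1/3).
Substituting T = 8827.2 s and GM = 3.709e+20 m³/s²:
a = (3.709e+20 · (8827.2)² / (4π²))^(1/3) m
a ≈ 9.013e+08 m = 901.3 Mm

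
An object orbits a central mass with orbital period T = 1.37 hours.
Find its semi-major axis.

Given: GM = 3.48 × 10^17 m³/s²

Convert to SI: T = 1.37 hours = 4932 s.
Invert Kepler's third law: a = (GM · T² / (4π²))^(1/3).
Substituting T = 4932 s and GM = 3.48e+17 m³/s²:
a = (3.48e+17 · (4932)² / (4π²))^(1/3) m
a ≈ 5.985e+07 m = 59.85 Mm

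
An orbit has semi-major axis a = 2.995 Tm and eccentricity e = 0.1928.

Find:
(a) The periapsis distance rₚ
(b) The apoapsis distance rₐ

Convert to SI: a = 2.995 Tm = 2.995e+12 m.
(a) rₚ = a(1 − e) = 2.995e+12 · (1 − 0.1928) = 2.995e+12 · 0.8072 ≈ 2.418e+12 m = 2.418 Tm.
(b) rₐ = a(1 + e) = 2.995e+12 · (1 + 0.1928) = 2.995e+12 · 1.1928 ≈ 3.572e+12 m = 3.572 Tm.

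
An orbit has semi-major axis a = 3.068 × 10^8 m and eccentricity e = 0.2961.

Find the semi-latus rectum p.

p = a (1 − e²).
p = 3.068e+08 · (1 − (0.2961)²) = 3.068e+08 · 0.912325 ≈ 2.799e+08 m = 2.799 × 10^8 m.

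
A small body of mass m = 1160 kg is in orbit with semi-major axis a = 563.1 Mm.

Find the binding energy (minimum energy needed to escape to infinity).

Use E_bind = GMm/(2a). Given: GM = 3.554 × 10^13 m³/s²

Convert to SI: a = 563.1 Mm = 5.631e+08 m.
Total orbital energy is E = −GMm/(2a); binding energy is E_bind = −E = GMm/(2a).
E_bind = 3.554e+13 · 1160 / (2 · 5.631e+08) J ≈ 3.661e+07 J = 36.61 MJ.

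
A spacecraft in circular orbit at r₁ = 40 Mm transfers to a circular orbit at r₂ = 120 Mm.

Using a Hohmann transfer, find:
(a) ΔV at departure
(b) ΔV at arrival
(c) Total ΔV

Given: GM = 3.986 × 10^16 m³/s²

Convert to SI: r₁ = 40 Mm = 4e+07 m; r₂ = 120 Mm = 1.2e+08 m.
Transfer semi-major axis: a_t = (r₁ + r₂)/2 = (4e+07 + 1.2e+08)/2 = 8e+07 m.
Circular speeds: v₁ = √(GM/r₁) = 31567.4 m/s, v₂ = √(GM/r₂) = 18225.4 m/s.
Transfer speeds (vis-viva v² = GM(2/r − 1/a_t)): v₁ᵗ = 38662 m/s, v₂ᵗ = 12887.3 m/s.
(a) ΔV₁ = |v₁ᵗ − v₁| ≈ 7095 m/s = 7.095 km/s.
(b) ΔV₂ = |v₂ − v₂ᵗ| ≈ 5338 m/s = 5.338 km/s.
(c) ΔV_total = ΔV₁ + ΔV₂ ≈ 1.243e+04 m/s = 12.43 km/s.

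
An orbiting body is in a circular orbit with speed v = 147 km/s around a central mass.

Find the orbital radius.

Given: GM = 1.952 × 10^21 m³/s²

Convert to SI: v = 147 km/s = 147000 m/s.
For a circular orbit, v² = GM / r, so r = GM / v².
r = 1.952e+21 / (147000)² m ≈ 9.033e+10 m = 90.33 Gm.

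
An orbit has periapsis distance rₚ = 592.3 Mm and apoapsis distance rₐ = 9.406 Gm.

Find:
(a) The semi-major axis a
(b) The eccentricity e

Convert to SI: rₚ = 592.3 Mm = 5.923e+08 m; rₐ = 9.406 Gm = 9.406e+09 m.
(a) a = (rₚ + rₐ) / 2 = (5.923e+08 + 9.406e+09) / 2 ≈ 4.999e+09 m = 4.999 Gm.
(b) e = (rₐ − rₚ) / (rₐ + rₚ) = (9.406e+09 − 5.923e+08) / (9.406e+09 + 5.923e+08) ≈ 0.8815.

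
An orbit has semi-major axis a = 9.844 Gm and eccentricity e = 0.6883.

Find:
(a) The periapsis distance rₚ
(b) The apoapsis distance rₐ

Convert to SI: a = 9.844 Gm = 9.844e+09 m.
(a) rₚ = a(1 − e) = 9.844e+09 · (1 − 0.6883) = 9.844e+09 · 0.3117 ≈ 3.068e+09 m = 3.068 Gm.
(b) rₐ = a(1 + e) = 9.844e+09 · (1 + 0.6883) = 9.844e+09 · 1.6883 ≈ 1.662e+10 m = 16.62 Gm.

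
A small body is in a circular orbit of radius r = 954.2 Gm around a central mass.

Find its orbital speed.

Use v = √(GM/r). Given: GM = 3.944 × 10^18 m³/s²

Convert to SI: r = 954.2 Gm = 9.542e+11 m.
For a circular orbit, gravity supplies the centripetal force, so v = √(GM / r).
v = √(3.944e+18 / 9.542e+11) m/s ≈ 2033 m/s = 2.033 km/s.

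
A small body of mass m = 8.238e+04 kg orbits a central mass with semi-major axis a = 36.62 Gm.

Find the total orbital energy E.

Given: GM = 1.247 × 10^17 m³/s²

Convert to SI: a = 36.62 Gm = 3.662e+10 m.
E = −GMm / (2a).
E = −1.247e+17 · 8.238e+04 / (2 · 3.662e+10) J ≈ -1.403e+11 J = -140.3 GJ.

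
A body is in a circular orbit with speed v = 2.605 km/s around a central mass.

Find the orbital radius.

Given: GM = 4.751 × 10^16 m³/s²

Convert to SI: v = 2.605 km/s = 2605 m/s.
For a circular orbit, v² = GM / r, so r = GM / v².
r = 4.751e+16 / (2605)² m ≈ 7.001e+09 m = 7.001 × 10^9 m.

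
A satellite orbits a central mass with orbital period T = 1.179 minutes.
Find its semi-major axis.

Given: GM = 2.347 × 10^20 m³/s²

Convert to SI: T = 1.179 minutes = 70.74 s.
Invert Kepler's third law: a = (GM · T² / (4π²))^(1/3).
Substituting T = 70.74 s and GM = 2.347e+20 m³/s²:
a = (2.347e+20 · (70.74)² / (4π²))^(1/3) m
a ≈ 3.099e+07 m = 3.099 × 10^7 m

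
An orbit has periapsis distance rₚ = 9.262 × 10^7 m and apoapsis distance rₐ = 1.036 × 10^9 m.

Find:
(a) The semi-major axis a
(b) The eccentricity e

(a) a = (rₚ + rₐ) / 2 = (9.262e+07 + 1.036e+09) / 2 ≈ 5.643e+08 m = 5.643 × 10^8 m.
(b) e = (rₐ − rₚ) / (rₐ + rₚ) = (1.036e+09 − 9.262e+07) / (1.036e+09 + 9.262e+07) ≈ 0.8359.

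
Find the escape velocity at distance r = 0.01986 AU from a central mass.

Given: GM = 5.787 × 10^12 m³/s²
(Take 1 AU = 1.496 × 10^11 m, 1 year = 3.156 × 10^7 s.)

Convert to SI: r = 0.01986 AU = 2.97106e+09 m.
Escape velocity comes from setting total energy to zero: ½v² − GM/r = 0 ⇒ v_esc = √(2GM / r).
v_esc = √(2 · 5.787e+12 / 2.97106e+09) m/s ≈ 62.41 m/s = 0.01317 AU/year.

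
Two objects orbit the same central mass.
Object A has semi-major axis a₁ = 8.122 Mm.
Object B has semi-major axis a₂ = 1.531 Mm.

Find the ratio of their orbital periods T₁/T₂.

Convert to SI: a₁ = 8.122 Mm = 8.122e+06 m; a₂ = 1.531 Mm = 1.531e+06 m.
From Kepler's third law, (T₁/T₂)² = (a₁/a₂)³, so T₁/T₂ = (a₁/a₂)^(3/2).
a₁/a₂ = 8.122e+06 / 1.531e+06 = 5.30503.
T₁/T₂ = (5.30503)^(3/2) ≈ 12.22.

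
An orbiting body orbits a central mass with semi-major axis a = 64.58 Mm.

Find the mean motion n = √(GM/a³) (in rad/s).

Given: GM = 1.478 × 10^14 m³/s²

Convert to SI: a = 64.58 Mm = 6.458e+07 m.
n = √(GM / a³).
n = √(1.478e+14 / (6.458e+07)³) rad/s ≈ 2.343e-05 rad/s.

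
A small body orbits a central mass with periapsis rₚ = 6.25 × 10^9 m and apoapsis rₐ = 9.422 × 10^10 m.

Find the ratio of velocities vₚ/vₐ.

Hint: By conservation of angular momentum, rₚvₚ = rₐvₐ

Conservation of angular momentum gives rₚvₚ = rₐvₐ, so vₚ/vₐ = rₐ/rₚ.
vₚ/vₐ = 9.422e+10 / 6.25e+09 ≈ 15.08.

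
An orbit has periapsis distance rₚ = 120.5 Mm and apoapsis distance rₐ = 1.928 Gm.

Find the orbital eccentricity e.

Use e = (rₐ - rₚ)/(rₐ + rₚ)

Convert to SI: rₚ = 120.5 Mm = 1.205e+08 m; rₐ = 1.928 Gm = 1.928e+09 m.
e = (rₐ − rₚ) / (rₐ + rₚ).
e = (1.928e+09 − 1.205e+08) / (1.928e+09 + 1.205e+08) = 1.8075e+09 / 2.0485e+09 ≈ 0.8824.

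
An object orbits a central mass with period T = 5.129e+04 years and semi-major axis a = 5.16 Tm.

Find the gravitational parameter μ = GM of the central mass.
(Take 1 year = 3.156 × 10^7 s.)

Convert to SI: T = 5.129e+04 years = 1.61871e+12 s; a = 5.16 Tm = 5.16e+12 m.
GM = 4π² · a³ / T².
GM = 4π² · (5.16e+12)³ / (1.61871e+12)² m³/s² ≈ 2.07e+15 m³/s² = 2.07 × 10^15 m³/s².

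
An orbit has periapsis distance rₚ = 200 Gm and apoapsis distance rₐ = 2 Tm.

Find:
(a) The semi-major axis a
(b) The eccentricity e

Convert to SI: rₚ = 200 Gm = 2e+11 m; rₐ = 2 Tm = 2e+12 m.
(a) a = (rₚ + rₐ) / 2 = (2e+11 + 2e+12) / 2 ≈ 1.1e+12 m = 1.1 Tm.
(b) e = (rₐ − rₚ) / (rₐ + rₚ) = (2e+12 − 2e+11) / (2e+12 + 2e+11) ≈ 0.8182.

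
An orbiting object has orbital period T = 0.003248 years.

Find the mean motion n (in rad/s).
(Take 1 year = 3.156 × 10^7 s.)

Convert to SI: T = 0.003248 years = 102507 s.
n = 2π / T.
n = 2π / 102507 s ≈ 6.13e-05 rad/s.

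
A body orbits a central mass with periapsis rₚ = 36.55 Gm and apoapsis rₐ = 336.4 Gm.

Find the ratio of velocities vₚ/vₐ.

Convert to SI: rₚ = 36.55 Gm = 3.655e+10 m; rₐ = 336.4 Gm = 3.364e+11 m.
Conservation of angular momentum gives rₚvₚ = rₐvₐ, so vₚ/vₐ = rₐ/rₚ.
vₚ/vₐ = 3.364e+11 / 3.655e+10 ≈ 9.204.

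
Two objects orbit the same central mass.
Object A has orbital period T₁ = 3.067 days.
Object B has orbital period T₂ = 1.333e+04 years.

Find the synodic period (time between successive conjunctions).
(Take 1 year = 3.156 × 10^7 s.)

Convert to SI: T₁ = 3.067 days = 264989 s; T₂ = 1.333e+04 years = 4.20695e+11 s.
T_syn = |T₁ · T₂ / (T₁ − T₂)|.
T_syn = |264989 · 4.20695e+11 / (264989 − 4.20695e+11)| s ≈ 2.65e+05 s = 3.067 days.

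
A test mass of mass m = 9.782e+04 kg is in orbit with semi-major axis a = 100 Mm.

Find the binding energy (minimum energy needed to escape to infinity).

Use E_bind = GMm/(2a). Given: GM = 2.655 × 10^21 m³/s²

Convert to SI: a = 100 Mm = 1e+08 m.
Total orbital energy is E = −GMm/(2a); binding energy is E_bind = −E = GMm/(2a).
E_bind = 2.655e+21 · 9.782e+04 / (2 · 1e+08) J ≈ 1.299e+18 J = 1.299 EJ.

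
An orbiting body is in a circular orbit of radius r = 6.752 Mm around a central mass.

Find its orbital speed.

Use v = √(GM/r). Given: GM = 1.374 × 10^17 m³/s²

Convert to SI: r = 6.752 Mm = 6.752e+06 m.
For a circular orbit, gravity supplies the centripetal force, so v = √(GM / r).
v = √(1.374e+17 / 6.752e+06) m/s ≈ 1.427e+05 m/s = 142.7 km/s.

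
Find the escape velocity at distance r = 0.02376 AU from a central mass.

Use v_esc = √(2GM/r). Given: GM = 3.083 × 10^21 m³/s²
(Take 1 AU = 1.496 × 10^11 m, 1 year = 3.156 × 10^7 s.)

Convert to SI: r = 0.02376 AU = 3.5545e+09 m.
Escape velocity comes from setting total energy to zero: ½v² − GM/r = 0 ⇒ v_esc = √(2GM / r).
v_esc = √(2 · 3.083e+21 / 3.5545e+09) m/s ≈ 1.317e+06 m/s = 277.9 AU/year.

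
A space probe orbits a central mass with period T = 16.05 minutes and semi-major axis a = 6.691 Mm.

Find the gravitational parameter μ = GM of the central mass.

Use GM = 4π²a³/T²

Convert to SI: T = 16.05 minutes = 963 s; a = 6.691 Mm = 6.691e+06 m.
GM = 4π² · a³ / T².
GM = 4π² · (6.691e+06)³ / (963)² m³/s² ≈ 1.275e+16 m³/s² = 1.275 × 10^16 m³/s².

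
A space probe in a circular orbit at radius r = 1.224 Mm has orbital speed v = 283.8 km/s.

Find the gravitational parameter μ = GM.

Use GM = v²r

Convert to SI: r = 1.224 Mm = 1.224e+06 m; v = 283.8 km/s = 283800 m/s.
For a circular orbit v² = GM/r, so GM = v² · r.
GM = (283800)² · 1.224e+06 m³/s² ≈ 9.858e+16 m³/s² = 9.858 × 10^16 m³/s².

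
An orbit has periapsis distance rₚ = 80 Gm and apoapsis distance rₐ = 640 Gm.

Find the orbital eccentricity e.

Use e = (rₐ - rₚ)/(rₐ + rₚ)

Convert to SI: rₚ = 80 Gm = 8e+10 m; rₐ = 640 Gm = 6.4e+11 m.
e = (rₐ − rₚ) / (rₐ + rₚ).
e = (6.4e+11 − 8e+10) / (6.4e+11 + 8e+10) = 5.6e+11 / 7.2e+11 ≈ 0.7778.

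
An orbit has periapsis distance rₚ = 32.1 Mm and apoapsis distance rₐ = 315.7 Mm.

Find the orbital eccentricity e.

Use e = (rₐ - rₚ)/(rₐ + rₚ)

Convert to SI: rₚ = 32.1 Mm = 3.21e+07 m; rₐ = 315.7 Mm = 3.157e+08 m.
e = (rₐ − rₚ) / (rₐ + rₚ).
e = (3.157e+08 − 3.21e+07) / (3.157e+08 + 3.21e+07) = 2.836e+08 / 3.478e+08 ≈ 0.8154.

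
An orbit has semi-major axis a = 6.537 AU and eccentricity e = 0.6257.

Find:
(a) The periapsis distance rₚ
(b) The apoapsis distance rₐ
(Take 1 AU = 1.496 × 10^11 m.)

Convert to SI: a = 6.537 AU = 9.77935e+11 m.
(a) rₚ = a(1 − e) = 9.77935e+11 · (1 − 0.6257) = 9.77935e+11 · 0.3743 ≈ 3.66e+11 m = 2.447 AU.
(b) rₐ = a(1 + e) = 9.77935e+11 · (1 + 0.6257) = 9.77935e+11 · 1.6257 ≈ 1.59e+12 m = 10.63 AU.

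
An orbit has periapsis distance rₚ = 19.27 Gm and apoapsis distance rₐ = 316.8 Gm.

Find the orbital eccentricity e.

Convert to SI: rₚ = 19.27 Gm = 1.927e+10 m; rₐ = 316.8 Gm = 3.168e+11 m.
e = (rₐ − rₚ) / (rₐ + rₚ).
e = (3.168e+11 − 1.927e+10) / (3.168e+11 + 1.927e+10) = 2.9753e+11 / 3.3607e+11 ≈ 0.8853.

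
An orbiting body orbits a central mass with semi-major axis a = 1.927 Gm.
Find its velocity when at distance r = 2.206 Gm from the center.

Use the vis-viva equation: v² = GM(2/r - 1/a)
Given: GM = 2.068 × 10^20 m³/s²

Convert to SI: a = 1.927 Gm = 1.927e+09 m; r = 2.206 Gm = 2.206e+09 m.
Vis-viva: v = √(GM · (2/r − 1/a)).
2/r − 1/a = 2/2.206e+09 − 1/1.927e+09 = 3.87677e-10 m⁻¹.
v = √(2.068e+20 · 3.87677e-10) m/s ≈ 2.831e+05 m/s = 283.1 km/s.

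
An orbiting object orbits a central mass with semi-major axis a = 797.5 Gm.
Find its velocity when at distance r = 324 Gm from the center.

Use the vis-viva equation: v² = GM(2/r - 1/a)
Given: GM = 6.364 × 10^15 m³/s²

Convert to SI: a = 797.5 Gm = 7.975e+11 m; r = 324 Gm = 3.24e+11 m.
Vis-viva: v = √(GM · (2/r − 1/a)).
2/r − 1/a = 2/3.24e+11 − 1/7.975e+11 = 4.91892e-12 m⁻¹.
v = √(6.364e+15 · 4.91892e-12) m/s ≈ 176.9 m/s = 176.9 m/s.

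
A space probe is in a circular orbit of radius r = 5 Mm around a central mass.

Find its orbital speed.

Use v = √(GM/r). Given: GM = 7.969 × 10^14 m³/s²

Convert to SI: r = 5 Mm = 5e+06 m.
For a circular orbit, gravity supplies the centripetal force, so v = √(GM / r).
v = √(7.969e+14 / 5e+06) m/s ≈ 1.262e+04 m/s = 12.62 km/s.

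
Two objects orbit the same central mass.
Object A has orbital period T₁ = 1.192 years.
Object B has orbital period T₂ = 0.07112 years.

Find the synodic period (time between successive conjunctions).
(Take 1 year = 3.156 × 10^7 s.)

Convert to SI: T₁ = 1.192 years = 3.76195e+07 s; T₂ = 0.07112 years = 2.24455e+06 s.
T_syn = |T₁ · T₂ / (T₁ − T₂)|.
T_syn = |3.76195e+07 · 2.24455e+06 / (3.76195e+07 − 2.24455e+06)| s ≈ 2.387e+06 s = 0.07563 years.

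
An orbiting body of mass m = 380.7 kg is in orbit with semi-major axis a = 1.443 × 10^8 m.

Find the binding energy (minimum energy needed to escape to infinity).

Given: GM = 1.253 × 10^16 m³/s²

Total orbital energy is E = −GMm/(2a); binding energy is E_bind = −E = GMm/(2a).
E_bind = 1.253e+16 · 380.7 / (2 · 1.443e+08) J ≈ 1.653e+10 J = 16.53 GJ.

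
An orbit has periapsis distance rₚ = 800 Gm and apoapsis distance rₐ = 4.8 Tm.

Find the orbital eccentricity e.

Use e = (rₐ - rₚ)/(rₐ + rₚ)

Convert to SI: rₚ = 800 Gm = 8e+11 m; rₐ = 4.8 Tm = 4.8e+12 m.
e = (rₐ − rₚ) / (rₐ + rₚ).
e = (4.8e+12 − 8e+11) / (4.8e+12 + 8e+11) = 4e+12 / 5.6e+12 ≈ 0.7143.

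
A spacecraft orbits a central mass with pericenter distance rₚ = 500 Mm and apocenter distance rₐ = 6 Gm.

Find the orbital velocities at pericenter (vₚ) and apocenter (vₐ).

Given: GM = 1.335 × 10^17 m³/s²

Convert to SI: rₚ = 500 Mm = 5e+08 m; rₐ = 6 Gm = 6e+09 m.
Use the vis-viva equation v² = GM(2/r − 1/a) with a = (rₚ + rₐ)/2 = (5e+08 + 6e+09)/2 = 3.25e+09 m.
vₚ = √(GM · (2/rₚ − 1/a)) = √(1.335e+17 · (2/5e+08 − 1/3.25e+09)) m/s ≈ 2.22e+04 m/s = 22.2 km/s.
vₐ = √(GM · (2/rₐ − 1/a)) = √(1.335e+17 · (2/6e+09 − 1/3.25e+09)) m/s ≈ 1850 m/s = 1.85 km/s.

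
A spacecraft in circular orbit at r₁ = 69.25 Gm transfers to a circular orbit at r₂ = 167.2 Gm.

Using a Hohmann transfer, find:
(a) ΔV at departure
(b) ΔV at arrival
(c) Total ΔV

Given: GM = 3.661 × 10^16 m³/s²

Convert to SI: r₁ = 69.25 Gm = 6.925e+10 m; r₂ = 167.2 Gm = 1.672e+11 m.
Transfer semi-major axis: a_t = (r₁ + r₂)/2 = (6.925e+10 + 1.672e+11)/2 = 1.18225e+11 m.
Circular speeds: v₁ = √(GM/r₁) = 727.093 m/s, v₂ = √(GM/r₂) = 467.931 m/s.
Transfer speeds (vis-viva v² = GM(2/r − 1/a_t)): v₁ᵗ = 864.676 m/s, v₂ᵗ = 358.127 m/s.
(a) ΔV₁ = |v₁ᵗ − v₁| ≈ 137.6 m/s = 137.6 m/s.
(b) ΔV₂ = |v₂ − v₂ᵗ| ≈ 109.8 m/s = 109.8 m/s.
(c) ΔV_total = ΔV₁ + ΔV₂ ≈ 247.4 m/s = 247.4 m/s.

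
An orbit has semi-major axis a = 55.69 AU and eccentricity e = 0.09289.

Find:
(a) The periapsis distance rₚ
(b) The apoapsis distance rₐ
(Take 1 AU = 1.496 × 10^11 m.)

Convert to SI: a = 55.69 AU = 8.33122e+12 m.
(a) rₚ = a(1 − e) = 8.33122e+12 · (1 − 0.09289) = 8.33122e+12 · 0.90711 ≈ 7.557e+12 m = 50.52 AU.
(b) rₐ = a(1 + e) = 8.33122e+12 · (1 + 0.09289) = 8.33122e+12 · 1.09289 ≈ 9.105e+12 m = 60.86 AU.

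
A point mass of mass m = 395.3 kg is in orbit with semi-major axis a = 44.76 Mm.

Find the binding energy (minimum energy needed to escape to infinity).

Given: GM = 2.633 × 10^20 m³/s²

Convert to SI: a = 44.76 Mm = 4.476e+07 m.
Total orbital energy is E = −GMm/(2a); binding energy is E_bind = −E = GMm/(2a).
E_bind = 2.633e+20 · 395.3 / (2 · 4.476e+07) J ≈ 1.163e+15 J = 1.163 PJ.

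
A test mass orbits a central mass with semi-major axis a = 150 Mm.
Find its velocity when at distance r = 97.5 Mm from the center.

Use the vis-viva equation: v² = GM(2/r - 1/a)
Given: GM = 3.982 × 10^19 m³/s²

Convert to SI: a = 150 Mm = 1.5e+08 m; r = 97.5 Mm = 9.75e+07 m.
Vis-viva: v = √(GM · (2/r − 1/a)).
2/r − 1/a = 2/9.75e+07 − 1/1.5e+08 = 1.38462e-08 m⁻¹.
v = √(3.982e+19 · 1.38462e-08) m/s ≈ 7.425e+05 m/s = 742.5 km/s.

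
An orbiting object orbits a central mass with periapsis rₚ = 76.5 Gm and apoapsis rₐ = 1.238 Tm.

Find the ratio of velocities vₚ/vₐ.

Convert to SI: rₚ = 76.5 Gm = 7.65e+10 m; rₐ = 1.238 Tm = 1.238e+12 m.
Conservation of angular momentum gives rₚvₚ = rₐvₐ, so vₚ/vₐ = rₐ/rₚ.
vₚ/vₐ = 1.238e+12 / 7.65e+10 ≈ 16.18.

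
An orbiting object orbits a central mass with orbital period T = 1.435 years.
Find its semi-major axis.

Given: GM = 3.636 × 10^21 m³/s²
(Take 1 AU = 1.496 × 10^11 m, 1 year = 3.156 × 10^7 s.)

Convert to SI: T = 1.435 years = 4.52886e+07 s.
Invert Kepler's third law: a = (GM · T² / (4π²))^(1/3).
Substituting T = 4.52886e+07 s and GM = 3.636e+21 m³/s²:
a = (3.636e+21 · (4.52886e+07)² / (4π²))^(1/3) m
a ≈ 5.738e+11 m = 3.835 AU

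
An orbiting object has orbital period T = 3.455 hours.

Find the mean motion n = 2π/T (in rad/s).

Convert to SI: T = 3.455 hours = 12438 s.
n = 2π / T.
n = 2π / 12438 s ≈ 0.0005052 rad/s.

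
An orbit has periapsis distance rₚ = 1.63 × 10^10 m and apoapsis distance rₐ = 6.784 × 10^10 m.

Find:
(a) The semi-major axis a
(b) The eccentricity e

(a) a = (rₚ + rₐ) / 2 = (1.63e+10 + 6.784e+10) / 2 ≈ 4.207e+10 m = 4.207 × 10^10 m.
(b) e = (rₐ − rₚ) / (rₐ + rₚ) = (6.784e+10 − 1.63e+10) / (6.784e+10 + 1.63e+10) ≈ 0.6126.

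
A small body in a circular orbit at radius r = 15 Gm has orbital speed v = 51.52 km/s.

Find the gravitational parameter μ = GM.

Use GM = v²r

Convert to SI: r = 15 Gm = 1.5e+10 m; v = 51.52 km/s = 51520 m/s.
For a circular orbit v² = GM/r, so GM = v² · r.
GM = (51520)² · 1.5e+10 m³/s² ≈ 3.981e+19 m³/s² = 3.981 × 10^19 m³/s².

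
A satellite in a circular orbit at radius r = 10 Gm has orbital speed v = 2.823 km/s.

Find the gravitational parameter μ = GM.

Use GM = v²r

Convert to SI: r = 10 Gm = 1e+10 m; v = 2.823 km/s = 2823 m/s.
For a circular orbit v² = GM/r, so GM = v² · r.
GM = (2823)² · 1e+10 m³/s² ≈ 7.969e+16 m³/s² = 7.969 × 10^16 m³/s².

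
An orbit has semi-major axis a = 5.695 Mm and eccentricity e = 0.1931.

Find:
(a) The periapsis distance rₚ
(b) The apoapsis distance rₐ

Convert to SI: a = 5.695 Mm = 5.695e+06 m.
(a) rₚ = a(1 − e) = 5.695e+06 · (1 − 0.1931) = 5.695e+06 · 0.8069 ≈ 4.595e+06 m = 4.595 Mm.
(b) rₐ = a(1 + e) = 5.695e+06 · (1 + 0.1931) = 5.695e+06 · 1.1931 ≈ 6.795e+06 m = 6.795 Mm.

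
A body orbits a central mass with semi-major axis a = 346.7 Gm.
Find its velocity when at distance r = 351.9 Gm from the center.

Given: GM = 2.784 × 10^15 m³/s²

Convert to SI: a = 346.7 Gm = 3.467e+11 m; r = 351.9 Gm = 3.519e+11 m.
Vis-viva: v = √(GM · (2/r − 1/a)).
2/r − 1/a = 2/3.519e+11 − 1/3.467e+11 = 2.79909e-12 m⁻¹.
v = √(2.784e+15 · 2.79909e-12) m/s ≈ 88.28 m/s = 88.28 m/s.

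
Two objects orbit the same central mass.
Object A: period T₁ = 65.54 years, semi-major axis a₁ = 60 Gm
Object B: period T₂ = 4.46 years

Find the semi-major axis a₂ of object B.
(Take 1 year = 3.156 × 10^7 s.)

Convert to SI: T₁ = 65.54 years = 2.06844e+09 s; a₁ = 60 Gm = 6e+10 m; T₂ = 4.46 years = 1.40758e+08 s.
Kepler's third law: (T₁/T₂)² = (a₁/a₂)³ ⇒ a₂ = a₁ · (T₂/T₁)^(2/3).
T₂/T₁ = 1.40758e+08 / 2.06844e+09 = 0.06805.
a₂ = 6e+10 · (0.06805)^(2/3) m ≈ 1e+10 m = 10 Gm.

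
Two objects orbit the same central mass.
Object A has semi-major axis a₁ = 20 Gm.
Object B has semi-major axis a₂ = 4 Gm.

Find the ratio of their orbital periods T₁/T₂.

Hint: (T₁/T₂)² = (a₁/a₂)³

Convert to SI: a₁ = 20 Gm = 2e+10 m; a₂ = 4 Gm = 4e+09 m.
From Kepler's third law, (T₁/T₂)² = (a₁/a₂)³, so T₁/T₂ = (a₁/a₂)^(3/2).
a₁/a₂ = 2e+10 / 4e+09 = 5.
T₁/T₂ = (5)^(3/2) ≈ 11.18.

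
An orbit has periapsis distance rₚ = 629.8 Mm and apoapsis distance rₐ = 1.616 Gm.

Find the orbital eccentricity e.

Convert to SI: rₚ = 629.8 Mm = 6.298e+08 m; rₐ = 1.616 Gm = 1.616e+09 m.
e = (rₐ − rₚ) / (rₐ + rₚ).
e = (1.616e+09 − 6.298e+08) / (1.616e+09 + 6.298e+08) = 9.862e+08 / 2.2458e+09 ≈ 0.4391.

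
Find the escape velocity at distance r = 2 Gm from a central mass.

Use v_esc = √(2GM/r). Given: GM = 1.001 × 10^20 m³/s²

Convert to SI: r = 2 Gm = 2e+09 m.
Escape velocity comes from setting total energy to zero: ½v² − GM/r = 0 ⇒ v_esc = √(2GM / r).
v_esc = √(2 · 1.001e+20 / 2e+09) m/s ≈ 3.164e+05 m/s = 316.4 km/s.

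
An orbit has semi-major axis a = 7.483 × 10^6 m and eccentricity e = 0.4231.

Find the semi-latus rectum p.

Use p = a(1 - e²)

p = a (1 − e²).
p = 7.483e+06 · (1 − (0.4231)²) = 7.483e+06 · 0.820986 ≈ 6.143e+06 m = 6.143 × 10^6 m.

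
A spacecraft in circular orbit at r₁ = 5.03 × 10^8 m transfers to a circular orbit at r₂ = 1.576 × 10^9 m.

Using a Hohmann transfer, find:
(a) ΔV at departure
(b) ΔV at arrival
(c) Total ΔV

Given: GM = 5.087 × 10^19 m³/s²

Transfer semi-major axis: a_t = (r₁ + r₂)/2 = (5.03e+08 + 1.576e+09)/2 = 1.0395e+09 m.
Circular speeds: v₁ = √(GM/r₁) = 318014 m/s, v₂ = √(GM/r₂) = 179661 m/s.
Transfer speeds (vis-viva v² = GM(2/r − 1/a_t)): v₁ᵗ = 391573 m/s, v₂ᵗ = 124975 m/s.
(a) ΔV₁ = |v₁ᵗ − v₁| ≈ 7.356e+04 m/s = 73.56 km/s.
(b) ΔV₂ = |v₂ − v₂ᵗ| ≈ 5.469e+04 m/s = 54.69 km/s.
(c) ΔV_total = ΔV₁ + ΔV₂ ≈ 1.282e+05 m/s = 128.2 km/s.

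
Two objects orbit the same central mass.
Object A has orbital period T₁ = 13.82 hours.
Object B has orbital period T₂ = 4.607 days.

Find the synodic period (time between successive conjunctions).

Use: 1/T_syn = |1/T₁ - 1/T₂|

Convert to SI: T₁ = 13.82 hours = 49752 s; T₂ = 4.607 days = 398045 s.
T_syn = |T₁ · T₂ / (T₁ − T₂)|.
T_syn = |49752 · 398045 / (49752 − 398045)| s ≈ 5.686e+04 s = 15.79 hours.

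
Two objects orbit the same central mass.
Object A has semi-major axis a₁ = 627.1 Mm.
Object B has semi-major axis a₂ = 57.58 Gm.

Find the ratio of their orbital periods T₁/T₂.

Convert to SI: a₁ = 627.1 Mm = 6.271e+08 m; a₂ = 57.58 Gm = 5.758e+10 m.
From Kepler's third law, (T₁/T₂)² = (a₁/a₂)³, so T₁/T₂ = (a₁/a₂)^(3/2).
a₁/a₂ = 6.271e+08 / 5.758e+10 = 0.0108909.
T₁/T₂ = (0.0108909)^(3/2) ≈ 0.001137.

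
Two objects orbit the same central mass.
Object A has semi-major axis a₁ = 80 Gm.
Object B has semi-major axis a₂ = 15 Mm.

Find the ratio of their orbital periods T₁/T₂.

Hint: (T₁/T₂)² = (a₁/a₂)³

Convert to SI: a₁ = 80 Gm = 8e+10 m; a₂ = 15 Mm = 1.5e+07 m.
From Kepler's third law, (T₁/T₂)² = (a₁/a₂)³, so T₁/T₂ = (a₁/a₂)^(3/2).
a₁/a₂ = 8e+10 / 1.5e+07 = 5333.33.
T₁/T₂ = (5333.33)^(3/2) ≈ 3.895e+05.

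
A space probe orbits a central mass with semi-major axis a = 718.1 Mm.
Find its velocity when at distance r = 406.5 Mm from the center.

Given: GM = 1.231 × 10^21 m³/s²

Convert to SI: a = 718.1 Mm = 7.181e+08 m; r = 406.5 Mm = 4.065e+08 m.
Vis-viva: v = √(GM · (2/r − 1/a)).
2/r − 1/a = 2/4.065e+08 − 1/7.181e+08 = 3.52749e-09 m⁻¹.
v = √(1.231e+21 · 3.52749e-09) m/s ≈ 2.084e+06 m/s = 2084 km/s.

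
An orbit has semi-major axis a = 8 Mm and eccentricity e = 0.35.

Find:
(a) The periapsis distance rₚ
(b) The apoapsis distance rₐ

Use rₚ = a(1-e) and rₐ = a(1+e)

Convert to SI: a = 8 Mm = 8e+06 m.
(a) rₚ = a(1 − e) = 8e+06 · (1 − 0.35) = 8e+06 · 0.65 ≈ 5.2e+06 m = 5.2 Mm.
(b) rₐ = a(1 + e) = 8e+06 · (1 + 0.35) = 8e+06 · 1.35 ≈ 1.08e+07 m = 10.8 Mm.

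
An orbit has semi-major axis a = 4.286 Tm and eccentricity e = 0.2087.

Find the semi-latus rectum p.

Convert to SI: a = 4.286 Tm = 4.286e+12 m.
p = a (1 − e²).
p = 4.286e+12 · (1 − (0.2087)²) = 4.286e+12 · 0.956444 ≈ 4.099e+12 m = 4.099 Tm.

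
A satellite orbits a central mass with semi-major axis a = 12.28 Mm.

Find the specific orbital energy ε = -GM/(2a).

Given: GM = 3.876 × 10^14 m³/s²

Convert to SI: a = 12.28 Mm = 1.228e+07 m.
ε = −GM / (2a).
ε = −3.876e+14 / (2 · 1.228e+07) J/kg ≈ -1.578e+07 J/kg = -15.78 MJ/kg.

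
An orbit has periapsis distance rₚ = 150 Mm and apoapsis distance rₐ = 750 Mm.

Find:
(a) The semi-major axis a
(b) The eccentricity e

Convert to SI: rₚ = 150 Mm = 1.5e+08 m; rₐ = 750 Mm = 7.5e+08 m.
(a) a = (rₚ + rₐ) / 2 = (1.5e+08 + 7.5e+08) / 2 ≈ 4.5e+08 m = 450 Mm.
(b) e = (rₐ − rₚ) / (rₐ + rₚ) = (7.5e+08 − 1.5e+08) / (7.5e+08 + 1.5e+08) ≈ 0.6667.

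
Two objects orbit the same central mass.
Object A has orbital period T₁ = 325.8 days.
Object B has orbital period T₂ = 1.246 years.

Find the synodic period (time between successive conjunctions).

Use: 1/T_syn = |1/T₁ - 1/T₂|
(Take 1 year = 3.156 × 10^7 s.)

Convert to SI: T₁ = 325.8 days = 2.81491e+07 s; T₂ = 1.246 years = 3.93238e+07 s.
T_syn = |T₁ · T₂ / (T₁ − T₂)|.
T_syn = |2.81491e+07 · 3.93238e+07 / (2.81491e+07 − 3.93238e+07)| s ≈ 9.906e+07 s = 3.139 years.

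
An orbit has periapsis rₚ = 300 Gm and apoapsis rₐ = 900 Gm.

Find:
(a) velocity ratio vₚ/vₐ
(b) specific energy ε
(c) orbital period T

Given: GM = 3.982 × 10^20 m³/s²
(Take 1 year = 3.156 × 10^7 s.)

Convert to SI: rₚ = 300 Gm = 3e+11 m; rₐ = 900 Gm = 9e+11 m.
(a) Conservation of angular momentum (rₚvₚ = rₐvₐ) gives vₚ/vₐ = rₐ/rₚ = 9e+11/3e+11 ≈ 3
(b) With a = (rₚ + rₐ)/2 = 6e+11 m, ε = −GM/(2a) = −3.982e+20/(2 · 6e+11) J/kg ≈ -3.318e+08 J/kg
(c) With a = (rₚ + rₐ)/2 = 6e+11 m, T = 2π √(a³/GM) = 2π √((6e+11)³/3.982e+20) s ≈ 1.463e+08 s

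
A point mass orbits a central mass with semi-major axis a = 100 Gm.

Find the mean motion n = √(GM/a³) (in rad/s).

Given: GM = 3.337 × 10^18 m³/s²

Convert to SI: a = 100 Gm = 1e+11 m.
n = √(GM / a³).
n = √(3.337e+18 / (1e+11)³) rad/s ≈ 5.777e-08 rad/s.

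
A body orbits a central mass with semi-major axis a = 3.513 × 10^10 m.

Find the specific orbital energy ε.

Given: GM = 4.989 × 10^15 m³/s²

ε = −GM / (2a).
ε = −4.989e+15 / (2 · 3.513e+10) J/kg ≈ -7.101e+04 J/kg = -71.01 kJ/kg.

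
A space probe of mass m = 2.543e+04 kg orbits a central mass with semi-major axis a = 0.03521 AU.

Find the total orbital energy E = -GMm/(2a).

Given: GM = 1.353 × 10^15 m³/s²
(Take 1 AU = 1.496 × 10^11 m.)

Convert to SI: a = 0.03521 AU = 5.26742e+09 m.
E = −GMm / (2a).
E = −1.353e+15 · 2.543e+04 / (2 · 5.26742e+09) J ≈ -3.266e+09 J = -3.266 GJ.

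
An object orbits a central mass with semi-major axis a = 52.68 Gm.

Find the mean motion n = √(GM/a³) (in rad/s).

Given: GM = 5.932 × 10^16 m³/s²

Convert to SI: a = 52.68 Gm = 5.268e+10 m.
n = √(GM / a³).
n = √(5.932e+16 / (5.268e+10)³) rad/s ≈ 2.014e-08 rad/s.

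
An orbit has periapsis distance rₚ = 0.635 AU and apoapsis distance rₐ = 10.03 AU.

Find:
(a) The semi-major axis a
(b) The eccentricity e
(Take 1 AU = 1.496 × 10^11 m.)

Convert to SI: rₚ = 0.635 AU = 9.4996e+10 m; rₐ = 10.03 AU = 1.50049e+12 m.
(a) a = (rₚ + rₐ) / 2 = (9.4996e+10 + 1.50049e+12) / 2 ≈ 7.977e+11 m = 5.332 AU.
(b) e = (rₐ − rₚ) / (rₐ + rₚ) = (1.50049e+12 − 9.4996e+10) / (1.50049e+12 + 9.4996e+10) ≈ 0.8809.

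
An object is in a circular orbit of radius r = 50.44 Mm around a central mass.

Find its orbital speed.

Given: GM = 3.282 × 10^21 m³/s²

Convert to SI: r = 50.44 Mm = 5.044e+07 m.
For a circular orbit, gravity supplies the centripetal force, so v = √(GM / r).
v = √(3.282e+21 / 5.044e+07) m/s ≈ 8.066e+06 m/s = 8066 km/s.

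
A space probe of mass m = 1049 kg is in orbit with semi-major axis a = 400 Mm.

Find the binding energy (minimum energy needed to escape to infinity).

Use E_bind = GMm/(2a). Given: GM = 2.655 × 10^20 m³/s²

Convert to SI: a = 400 Mm = 4e+08 m.
Total orbital energy is E = −GMm/(2a); binding energy is E_bind = −E = GMm/(2a).
E_bind = 2.655e+20 · 1049 / (2 · 4e+08) J ≈ 3.481e+14 J = 348.1 TJ.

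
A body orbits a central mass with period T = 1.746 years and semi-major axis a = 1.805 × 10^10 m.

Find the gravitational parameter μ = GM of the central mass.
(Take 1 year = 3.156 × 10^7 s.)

Convert to SI: T = 1.746 years = 5.51038e+07 s.
GM = 4π² · a³ / T².
GM = 4π² · (1.805e+10)³ / (5.51038e+07)² m³/s² ≈ 7.646e+16 m³/s² = 7.646 × 10^16 m³/s².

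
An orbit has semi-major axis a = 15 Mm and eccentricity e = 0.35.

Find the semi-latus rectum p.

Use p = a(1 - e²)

Convert to SI: a = 15 Mm = 1.5e+07 m.
p = a (1 − e²).
p = 1.5e+07 · (1 − (0.35)²) = 1.5e+07 · 0.8775 ≈ 1.316e+07 m = 13.16 Mm.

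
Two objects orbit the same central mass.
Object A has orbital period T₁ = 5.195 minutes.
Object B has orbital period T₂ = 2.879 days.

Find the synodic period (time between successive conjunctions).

Convert to SI: T₁ = 5.195 minutes = 311.7 s; T₂ = 2.879 days = 248746 s.
T_syn = |T₁ · T₂ / (T₁ − T₂)|.
T_syn = |311.7 · 248746 / (311.7 − 248746)| s ≈ 312.1 s = 5.202 minutes.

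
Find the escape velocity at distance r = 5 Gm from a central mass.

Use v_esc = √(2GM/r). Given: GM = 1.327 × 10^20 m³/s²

Convert to SI: r = 5 Gm = 5e+09 m.
Escape velocity comes from setting total energy to zero: ½v² − GM/r = 0 ⇒ v_esc = √(2GM / r).
v_esc = √(2 · 1.327e+20 / 5e+09) m/s ≈ 2.304e+05 m/s = 230.4 km/s.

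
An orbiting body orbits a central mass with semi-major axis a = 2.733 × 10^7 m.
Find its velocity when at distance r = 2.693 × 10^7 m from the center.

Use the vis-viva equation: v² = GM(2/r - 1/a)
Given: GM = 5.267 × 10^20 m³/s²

Vis-viva: v = √(GM · (2/r − 1/a)).
2/r − 1/a = 2/2.693e+07 − 1/2.733e+07 = 3.76768e-08 m⁻¹.
v = √(5.267e+20 · 3.76768e-08) m/s ≈ 4.455e+06 m/s = 4455 km/s.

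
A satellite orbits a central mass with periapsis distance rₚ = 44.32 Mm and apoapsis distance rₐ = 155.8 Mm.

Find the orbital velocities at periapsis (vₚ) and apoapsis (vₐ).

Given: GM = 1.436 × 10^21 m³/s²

Convert to SI: rₚ = 44.32 Mm = 4.432e+07 m; rₐ = 155.8 Mm = 1.558e+08 m.
Use the vis-viva equation v² = GM(2/r − 1/a) with a = (rₚ + rₐ)/2 = (4.432e+07 + 1.558e+08)/2 = 1.0006e+08 m.
vₚ = √(GM · (2/rₚ − 1/a)) = √(1.436e+21 · (2/4.432e+07 − 1/1.0006e+08)) m/s ≈ 7.103e+06 m/s = 7103 km/s.
vₐ = √(GM · (2/rₐ − 1/a)) = √(1.436e+21 · (2/1.558e+08 − 1/1.0006e+08)) m/s ≈ 2.021e+06 m/s = 2021 km/s.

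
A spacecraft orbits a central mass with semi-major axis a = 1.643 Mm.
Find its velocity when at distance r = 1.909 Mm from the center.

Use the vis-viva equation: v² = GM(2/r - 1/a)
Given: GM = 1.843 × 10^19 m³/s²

Convert to SI: a = 1.643 Mm = 1.643e+06 m; r = 1.909 Mm = 1.909e+06 m.
Vis-viva: v = √(GM · (2/r − 1/a)).
2/r − 1/a = 2/1.909e+06 − 1/1.643e+06 = 4.39026e-07 m⁻¹.
v = √(1.843e+19 · 4.39026e-07) m/s ≈ 2.845e+06 m/s = 2845 km/s.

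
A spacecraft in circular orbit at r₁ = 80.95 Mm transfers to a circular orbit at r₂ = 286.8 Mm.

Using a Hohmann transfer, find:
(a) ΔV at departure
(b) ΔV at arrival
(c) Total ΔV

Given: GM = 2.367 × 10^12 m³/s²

Convert to SI: r₁ = 80.95 Mm = 8.095e+07 m; r₂ = 286.8 Mm = 2.868e+08 m.
Transfer semi-major axis: a_t = (r₁ + r₂)/2 = (8.095e+07 + 2.868e+08)/2 = 1.83875e+08 m.
Circular speeds: v₁ = √(GM/r₁) = 170.998 m/s, v₂ = √(GM/r₂) = 90.8468 m/s.
Transfer speeds (vis-viva v² = GM(2/r − 1/a_t)): v₁ᵗ = 213.56 m/s, v₂ᵗ = 60.2777 m/s.
(a) ΔV₁ = |v₁ᵗ − v₁| ≈ 42.56 m/s = 42.56 m/s.
(b) ΔV₂ = |v₂ − v₂ᵗ| ≈ 30.57 m/s = 30.57 m/s.
(c) ΔV_total = ΔV₁ + ΔV₂ ≈ 73.13 m/s = 73.13 m/s.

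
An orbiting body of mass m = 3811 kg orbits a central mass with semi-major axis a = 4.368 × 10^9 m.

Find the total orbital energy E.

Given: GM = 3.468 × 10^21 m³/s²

E = −GMm / (2a).
E = −3.468e+21 · 3811 / (2 · 4.368e+09) J ≈ -1.513e+15 J = -1.513 PJ.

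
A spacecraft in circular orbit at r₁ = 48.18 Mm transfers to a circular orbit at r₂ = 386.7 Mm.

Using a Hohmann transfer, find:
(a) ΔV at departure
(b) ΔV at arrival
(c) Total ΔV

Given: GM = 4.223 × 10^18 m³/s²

Convert to SI: r₁ = 48.18 Mm = 4.818e+07 m; r₂ = 386.7 Mm = 3.867e+08 m.
Transfer semi-major axis: a_t = (r₁ + r₂)/2 = (4.818e+07 + 3.867e+08)/2 = 2.1744e+08 m.
Circular speeds: v₁ = √(GM/r₁) = 296058 m/s, v₂ = √(GM/r₂) = 104502 m/s.
Transfer speeds (vis-viva v² = GM(2/r − 1/a_t)): v₁ᵗ = 394816 m/s, v₂ᵗ = 49191.2 m/s.
(a) ΔV₁ = |v₁ᵗ − v₁| ≈ 9.876e+04 m/s = 98.76 km/s.
(b) ΔV₂ = |v₂ − v₂ᵗ| ≈ 5.531e+04 m/s = 55.31 km/s.
(c) ΔV_total = ΔV₁ + ΔV₂ ≈ 1.541e+05 m/s = 154.1 km/s.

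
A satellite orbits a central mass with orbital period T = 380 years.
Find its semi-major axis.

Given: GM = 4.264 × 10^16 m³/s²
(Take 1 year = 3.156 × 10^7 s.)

Convert to SI: T = 380 years = 1.19928e+10 s.
Invert Kepler's third law: a = (GM · T² / (4π²))^(1/3).
Substituting T = 1.19928e+10 s and GM = 4.264e+16 m³/s²:
a = (4.264e+16 · (1.19928e+10)² / (4π²))^(1/3) m
a ≈ 5.376e+11 m = 537.6 Gm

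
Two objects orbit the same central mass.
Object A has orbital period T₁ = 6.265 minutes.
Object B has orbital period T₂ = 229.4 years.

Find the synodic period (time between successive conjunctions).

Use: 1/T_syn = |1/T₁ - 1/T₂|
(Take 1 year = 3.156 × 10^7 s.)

Convert to SI: T₁ = 6.265 minutes = 375.9 s; T₂ = 229.4 years = 7.23986e+09 s.
T_syn = |T₁ · T₂ / (T₁ − T₂)|.
T_syn = |375.9 · 7.23986e+09 / (375.9 − 7.23986e+09)| s ≈ 375.9 s = 6.265 minutes.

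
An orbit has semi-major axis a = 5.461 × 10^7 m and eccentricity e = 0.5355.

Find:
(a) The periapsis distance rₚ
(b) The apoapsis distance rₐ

(a) rₚ = a(1 − e) = 5.461e+07 · (1 − 0.5355) = 5.461e+07 · 0.4645 ≈ 2.537e+07 m = 2.537 × 10^7 m.
(b) rₐ = a(1 + e) = 5.461e+07 · (1 + 0.5355) = 5.461e+07 · 1.5355 ≈ 8.385e+07 m = 8.385 × 10^7 m.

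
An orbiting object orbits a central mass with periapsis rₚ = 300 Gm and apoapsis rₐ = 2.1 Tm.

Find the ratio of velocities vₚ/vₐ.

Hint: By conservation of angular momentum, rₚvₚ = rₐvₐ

Convert to SI: rₚ = 300 Gm = 3e+11 m; rₐ = 2.1 Tm = 2.1e+12 m.
Conservation of angular momentum gives rₚvₚ = rₐvₐ, so vₚ/vₐ = rₐ/rₚ.
vₚ/vₐ = 2.1e+12 / 3e+11 ≈ 7.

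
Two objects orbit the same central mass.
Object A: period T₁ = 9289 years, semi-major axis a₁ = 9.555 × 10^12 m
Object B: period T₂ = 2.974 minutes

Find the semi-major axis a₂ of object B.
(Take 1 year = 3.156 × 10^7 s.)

Convert to SI: T₁ = 9289 years = 2.93161e+11 s; T₂ = 2.974 minutes = 178.44 s.
Kepler's third law: (T₁/T₂)² = (a₁/a₂)³ ⇒ a₂ = a₁ · (T₂/T₁)^(2/3).
T₂/T₁ = 178.44 / 2.93161e+11 = 6.08676e-10.
a₂ = 9.555e+12 · (6.08676e-10)^(2/3) m ≈ 6.863e+06 m = 6.863 × 10^6 m.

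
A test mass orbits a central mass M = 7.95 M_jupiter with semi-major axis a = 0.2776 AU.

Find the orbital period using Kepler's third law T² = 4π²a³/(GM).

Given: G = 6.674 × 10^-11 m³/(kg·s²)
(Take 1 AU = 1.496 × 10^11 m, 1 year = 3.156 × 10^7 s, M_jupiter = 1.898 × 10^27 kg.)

Convert to SI: a = 0.2776 AU = 4.1529e+10 m; M = 7.95 M_jupiter = 1.50891e+28 kg.
GM = G · M = 6.674e-11 · 1.50891e+28 = 1.00705e+18 m³/s².
Kepler's third law: T = 2π √(a³ / GM).
Substituting a = 4.1529e+10 m and GM = 1.00705e+18 m³/s²:
T = 2π √((4.1529e+10)³ / 1.00705e+18) s
T ≈ 5.299e+07 s = 1.679 years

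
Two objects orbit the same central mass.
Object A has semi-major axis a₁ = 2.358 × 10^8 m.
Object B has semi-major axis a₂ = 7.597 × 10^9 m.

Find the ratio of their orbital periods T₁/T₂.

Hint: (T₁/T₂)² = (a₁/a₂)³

From Kepler's third law, (T₁/T₂)² = (a₁/a₂)³, so T₁/T₂ = (a₁/a₂)^(3/2).
a₁/a₂ = 2.358e+08 / 7.597e+09 = 0.0310386.
T₁/T₂ = (0.0310386)^(3/2) ≈ 0.005468.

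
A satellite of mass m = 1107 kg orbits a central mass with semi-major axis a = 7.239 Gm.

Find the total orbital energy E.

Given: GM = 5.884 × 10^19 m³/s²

Convert to SI: a = 7.239 Gm = 7.239e+09 m.
E = −GMm / (2a).
E = −5.884e+19 · 1107 / (2 · 7.239e+09) J ≈ -4.499e+12 J = -4.499 TJ.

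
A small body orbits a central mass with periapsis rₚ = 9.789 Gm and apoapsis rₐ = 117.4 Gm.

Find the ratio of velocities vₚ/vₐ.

Convert to SI: rₚ = 9.789 Gm = 9.789e+09 m; rₐ = 117.4 Gm = 1.174e+11 m.
Conservation of angular momentum gives rₚvₚ = rₐvₐ, so vₚ/vₐ = rₐ/rₚ.
vₚ/vₐ = 1.174e+11 / 9.789e+09 ≈ 11.99.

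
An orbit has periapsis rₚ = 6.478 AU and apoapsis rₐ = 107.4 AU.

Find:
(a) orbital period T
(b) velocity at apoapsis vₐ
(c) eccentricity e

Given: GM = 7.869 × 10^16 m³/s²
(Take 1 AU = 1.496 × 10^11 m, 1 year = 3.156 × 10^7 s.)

Convert to SI: rₚ = 6.478 AU = 9.69109e+11 m; rₐ = 107.4 AU = 1.6067e+13 m.
(a) With a = (rₚ + rₐ)/2 = 8.51807e+12 m, T = 2π √(a³/GM) = 2π √((8.51807e+12)³/7.869e+16) s ≈ 5.568e+11 s
(b) With a = (rₚ + rₐ)/2 = 8.51807e+12 m, vₐ = √(GM (2/rₐ − 1/a)) = √(7.869e+16 · (2/1.6067e+13 − 1/8.51807e+12)) m/s ≈ 23.61 m/s
(c) e = (rₐ − rₚ)/(rₐ + rₚ) = (1.6067e+13 − 9.69109e+11)/(1.6067e+13 + 9.69109e+11) ≈ 0.8862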